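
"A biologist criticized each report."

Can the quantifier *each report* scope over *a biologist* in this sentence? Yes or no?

Yes

*each report* is the matrix object and *a biologist* the matrix subject; the two are clausemates.
No island intervenes, so both surface and inverse scope are derivable.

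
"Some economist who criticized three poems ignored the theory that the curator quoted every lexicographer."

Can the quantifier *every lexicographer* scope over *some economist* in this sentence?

No

The target quantifier *every lexicographer* is part of the complex NP *the theory that the curator quoted every lexicographer*.
The Complex NP Constraint bars QR out of the complement clause of a noun.
*every lexicographer* > *some economist* would require crossing that boundary, which is illicit.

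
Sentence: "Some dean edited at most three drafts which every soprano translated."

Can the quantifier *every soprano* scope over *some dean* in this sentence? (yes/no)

No

*every soprano* is embedded in the relative clause *which every soprano translated* modifying *at most three drafts*.
Relative clauses are scope islands: a quantifier cannot QR out of a relative clause to take scope in the matrix clause.
The inverse ordering *every soprano* > *some dean* is therefore underivable.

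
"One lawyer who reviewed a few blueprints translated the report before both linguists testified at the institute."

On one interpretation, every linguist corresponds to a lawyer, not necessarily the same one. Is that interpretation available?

That reading corresponds to *both linguists* > *one lawyer*.
The target quantifier *both linguists* is part of the adjunct clause *before both linguists testified at the institute*.
Since the clause is an adjunct (not a complement), the Adjunct Condition blocks QR across its edge.
*both linguists* is confined to the island and cannot take scope over *one lawyer*.

No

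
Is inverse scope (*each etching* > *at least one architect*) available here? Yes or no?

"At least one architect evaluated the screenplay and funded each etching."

*each etching* sits inside one conjunct of the coordinate structure (*funded each etching*).
Asymmetric QR out of one conjunct violates the Coordinate Structure Constraint.
*each etching* is confined to the island and cannot take scope over *at least one architect*.
(Only the surface reading survives: one fixed architect with respect to all the relevant etchings.)

No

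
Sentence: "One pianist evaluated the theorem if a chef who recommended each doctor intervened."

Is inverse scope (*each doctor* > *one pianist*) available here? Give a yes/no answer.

No

The DP *each doctor* is contained in the relative clause *who recommended each doctor*, which is itself inside the adjunct *if a chef who recommended each doctor intervened*.
The quantifier would have to escape first the RC and then the adjunct — two independent island violations.
The inverse ordering *each doctor* > *one pianist* is therefore underivable.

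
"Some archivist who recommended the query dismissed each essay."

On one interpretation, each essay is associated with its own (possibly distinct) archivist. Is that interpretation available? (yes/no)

Yes

The described interpretation is the *each essay* > *some archivist* scoping.
Although the sentence contains a relative clause (*who recommended the query*), *each essay* is outside it, in the matrix VP.
With no island boundary between them, the object can take inverse scope over the subject via ordinary QR within the clause.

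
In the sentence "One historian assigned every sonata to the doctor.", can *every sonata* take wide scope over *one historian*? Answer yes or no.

*every sonata* is the matrix object and *one historian* the matrix subject; the two are clausemates.
Clause-internal QR can adjoin the lower DP above the subject, yielding the inverse reading.

Yes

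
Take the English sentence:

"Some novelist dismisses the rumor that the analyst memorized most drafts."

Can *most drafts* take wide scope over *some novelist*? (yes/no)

No

Structurally, *most drafts* is inside the complex NP *the rumor that the analyst memorized most drafts*.
Noun-complement clauses are scope islands (the Complex NP Constraint): a quantifier inside one cannot scope into the matrix.
So *most drafts* cannot raise to a position above *some novelist*.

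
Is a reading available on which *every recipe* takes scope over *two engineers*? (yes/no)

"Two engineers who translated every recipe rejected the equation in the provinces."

No

The target quantifier *every recipe* is part of the relative clause *who translated every recipe*.
The relative clause forms an island for QR, so the quantifier is confined to the head noun's restrictor.
Hence only narrow scope for *every recipe* (under *two engineers*) survives.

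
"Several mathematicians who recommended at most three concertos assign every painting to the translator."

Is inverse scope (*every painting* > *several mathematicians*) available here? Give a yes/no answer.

Although the sentence contains a relative clause (*who recommended at most three concertos*), *every painting* is outside it, in the matrix VP.
Clause-internal QR can adjoin the lower DP above the subject, yielding the inverse reading.

Yes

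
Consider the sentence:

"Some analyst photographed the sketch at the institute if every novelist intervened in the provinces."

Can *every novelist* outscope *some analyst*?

*every novelist* is embedded in the adjunct clause *if every novelist intervened in the provinces*.
The adjunct-island constraint bars QR out of an adverbial clause.
*every novelist* is confined to the island and cannot take scope over *some analyst*.

No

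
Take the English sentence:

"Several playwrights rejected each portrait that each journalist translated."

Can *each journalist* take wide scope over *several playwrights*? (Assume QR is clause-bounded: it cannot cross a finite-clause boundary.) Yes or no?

No

The DP *each journalist* is contained in the relative clause *that each journalist translated* modifying *each portrait*.
Relative clauses block scope extraction: QR cannot target a position outside the modified NP.
*each journalist* is confined to the island and cannot take scope over *several playwrights*.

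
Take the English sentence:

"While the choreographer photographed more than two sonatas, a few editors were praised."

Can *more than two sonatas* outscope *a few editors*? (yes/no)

*more than two sonatas* sits inside the adjunct clause *while the choreographer photographed more than two sonatas*.
Adverbial clauses are not L-marked, so they are barriers for QR — the quantifier cannot escape the adjunct.
So the wide-scope reading for *more than two sonatas* is blocked.

No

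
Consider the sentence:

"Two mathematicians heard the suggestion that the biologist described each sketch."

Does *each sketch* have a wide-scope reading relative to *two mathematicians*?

No

Structurally, *each sketch* is inside the complex NP *the suggestion that the biologist described each sketch*.
Since the clause is the complement of a nominal head, the CNPC blocks scope extraction.
Hence only narrow scope for *each sketch* (under *two mathematicians*) survives.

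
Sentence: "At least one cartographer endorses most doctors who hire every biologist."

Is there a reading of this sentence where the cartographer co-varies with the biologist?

The paraphrase describes the scope ordering *every biologist* > *at least one cartographer*.
*every biologist* occurs within the relative clause *who hire every biologist* modifying *most doctors*.
A relative clause is a scope island — quantifier raising cannot cross its boundary.
There is no licit LF on which *every biologist* c-commands *at least one cartographer*.

No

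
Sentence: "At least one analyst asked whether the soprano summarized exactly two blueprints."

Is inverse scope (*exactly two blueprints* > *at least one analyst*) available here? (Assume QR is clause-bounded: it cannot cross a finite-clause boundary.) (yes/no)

*exactly two blueprints* is embedded in the embedded question *whether the soprano summarized exactly two blueprints*.
QR across an interrogative CP boundary is ruled out as a wh-island violation.
*exactly two blueprints* is confined to the island and cannot take scope over *at least one analyst*.

No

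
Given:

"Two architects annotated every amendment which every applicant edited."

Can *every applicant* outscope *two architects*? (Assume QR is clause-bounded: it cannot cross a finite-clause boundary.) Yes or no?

No

*every applicant* is embedded in the relative clause *which every applicant edited* modifying *every amendment*.
QR out of a relative clause is ruled out by the relative-clause island constraint.
*every applicant* > *two architects* would require crossing that boundary, which is illicit.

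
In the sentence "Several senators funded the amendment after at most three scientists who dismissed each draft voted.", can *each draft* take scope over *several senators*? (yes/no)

*each draft* sits inside the relative clause *who dismissed each draft*, which is itself inside the adjunct *after at most three scientists who dismissed each draft voted*.
Two island boundaries intervene — the relative clause and the adjunct. Either alone would block QR.
So *each draft* cannot raise to a position above *several senators*.

No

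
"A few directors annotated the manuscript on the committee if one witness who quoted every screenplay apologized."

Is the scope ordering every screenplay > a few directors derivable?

*every screenplay* sits inside the relative clause *who quoted every screenplay*, which is itself inside the adjunct *if one witness who quoted every screenplay apologized*.
Even if one barrier were somehow void, the other would still block QR.
*every screenplay* > *a few directors* would require crossing that boundary, which is illicit.

No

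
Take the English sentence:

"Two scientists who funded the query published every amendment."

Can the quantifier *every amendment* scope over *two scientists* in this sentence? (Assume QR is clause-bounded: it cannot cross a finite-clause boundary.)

Yes

The RC *who funded the query* is an island, but *every amendment* is not inside it — it is the matrix object, a clausemate of *two scientists*.
With no island boundary between them, the object can take inverse scope over the subject via ordinary QR within the clause.
Both orderings are possible: *two scientists* > *every amendment* and *every amendment* > *two scientists*.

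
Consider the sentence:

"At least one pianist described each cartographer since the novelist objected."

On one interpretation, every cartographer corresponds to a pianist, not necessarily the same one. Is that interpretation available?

Yes

That reading corresponds to *each cartographer* > *at least one pianist*.
*each cartographer* is a matrix argument; the adjunct is an island but the target quantifier is outside it.
Since no island is crossed, the inverse ordering is licensed alongside surface scope.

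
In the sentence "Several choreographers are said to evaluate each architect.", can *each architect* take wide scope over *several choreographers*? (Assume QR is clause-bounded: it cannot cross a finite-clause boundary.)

Raising constructions are monoclausal for scope purposes; *each architect* is not separated from *several choreographers* by any island.
Ordinary QR to a clause-peripheral position gives the wide-scope LF for the lower DP.

Yes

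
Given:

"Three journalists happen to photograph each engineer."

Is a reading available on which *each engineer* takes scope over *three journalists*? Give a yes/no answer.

Yes

The matrix predicate is a raising verb, whose infinitival complement is not a scope island — *each engineer* can QR into the matrix clause.
Ordinary QR to a clause-peripheral position gives the wide-scope LF for the lower DP.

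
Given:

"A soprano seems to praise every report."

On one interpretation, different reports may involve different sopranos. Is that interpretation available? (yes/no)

Yes

That reading corresponds to *every report* > *a soprano*.
*every report* is the object of the infinitival complement of a raising predicate; raising infinitives are transparent for QR, so the two DPs are in effect clausemates.
Clause-internal QR can adjoin the lower DP above the subject, yielding the inverse reading.
So *every report* > *a soprano* is among the available readings.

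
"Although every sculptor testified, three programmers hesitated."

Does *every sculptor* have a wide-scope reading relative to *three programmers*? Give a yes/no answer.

Structurally, *every sculptor* is inside the adjunct clause *although every sculptor testified*.
Scope out of an adjunct clause is unavailable: QR respects the adjunct-island constraint.
*every sculptor* is confined to the island and cannot take scope over *three programmers*.

No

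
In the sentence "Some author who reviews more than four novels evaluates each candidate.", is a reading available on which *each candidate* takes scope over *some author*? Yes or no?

Yes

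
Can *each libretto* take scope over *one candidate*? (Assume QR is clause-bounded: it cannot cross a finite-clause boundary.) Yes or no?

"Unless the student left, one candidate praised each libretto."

The adjunct clause does not contain *each libretto*, which is the matrix object.
QR within a single clause is free, so the lower quantifier may take scope over the higher one.
Both orderings are possible: *one candidate* > *each libretto* and *each libretto* > *one candidate*.

Yes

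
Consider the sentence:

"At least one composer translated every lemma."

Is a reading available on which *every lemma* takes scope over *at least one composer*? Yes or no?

Yes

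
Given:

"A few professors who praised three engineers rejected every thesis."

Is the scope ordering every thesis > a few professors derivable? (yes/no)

Yes

The relative clause *who praised three engineers* modifies *a few professors*, but *every thesis* is not inside that relative clause — it is an argument of the matrix verb.
With no island boundary between them, the object can take inverse scope over the subject via ordinary QR within the clause.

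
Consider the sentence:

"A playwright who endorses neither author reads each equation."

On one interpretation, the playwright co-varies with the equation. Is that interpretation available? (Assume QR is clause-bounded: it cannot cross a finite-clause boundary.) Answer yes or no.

Yes

The paraphrase describes the scope ordering *each equation* > *a playwright*.
*each equation* sits in the matrix clause, not in the relative clause on *a playwright*.
Since no island is crossed, the inverse ordering is licensed alongside surface scope.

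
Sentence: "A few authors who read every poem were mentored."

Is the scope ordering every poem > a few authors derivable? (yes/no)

*every poem* occurs within the relative clause *who read every poem*.
A relative clause is a scope island — quantifier raising cannot cross its boundary.
*every poem* > *a few authors* would require crossing that boundary, which is illicit.

No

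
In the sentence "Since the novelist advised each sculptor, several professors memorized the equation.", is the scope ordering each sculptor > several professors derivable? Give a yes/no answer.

No

The target quantifier *each sculptor* is part of the adjunct clause *since the novelist advised each sculptor*.
The adjunct-island constraint bars QR out of an adverbial clause.
So *each sculptor* cannot raise to a position above *several professors*.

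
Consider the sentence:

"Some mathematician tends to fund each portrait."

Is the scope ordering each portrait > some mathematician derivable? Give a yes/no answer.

Yes

Infinitival complements of raising predicates do not block QR; *each portrait* and *some mathematician* are effectively clausemates.
Clause-internal QR can adjoin the lower DP above the subject, yielding the inverse reading.
So *each portrait* > *some mathematician* is among the available readings.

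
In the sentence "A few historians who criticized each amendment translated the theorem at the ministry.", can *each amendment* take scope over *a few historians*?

Structurally, *each amendment* is inside the relative clause *who criticized each amendment*.
QR out of a relative clause is ruled out by the relative-clause island constraint.
The inverse ordering *each amendment* > *a few historians* is therefore underivable.

No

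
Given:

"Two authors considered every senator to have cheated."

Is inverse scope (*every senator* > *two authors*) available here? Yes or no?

The ECM infinitive is scope-transparent — *every senator* is free to raise above *two authors*.
With no island boundary between them, the object can take inverse scope over the subject via ordinary QR within the clause.

Yes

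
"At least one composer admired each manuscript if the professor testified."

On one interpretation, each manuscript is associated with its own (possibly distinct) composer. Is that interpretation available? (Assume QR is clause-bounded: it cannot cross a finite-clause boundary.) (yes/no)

Yes

This is the *each manuscript* > *at least one composer* reading.
The adjunct island is irrelevant here — *each manuscript* and *at least one composer* are both in the matrix clause.
With no island boundary between them, the object can take inverse scope over the subject via ordinary QR within the clause.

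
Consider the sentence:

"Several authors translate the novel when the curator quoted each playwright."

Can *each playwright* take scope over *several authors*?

The target quantifier *each playwright* is part of the adjunct clause *when the curator quoted each playwright*.
Adverbial clauses are not L-marked, so they are barriers for QR — the quantifier cannot escape the adjunct.
*each playwright* > *several authors* would require crossing that boundary, which is illicit.

No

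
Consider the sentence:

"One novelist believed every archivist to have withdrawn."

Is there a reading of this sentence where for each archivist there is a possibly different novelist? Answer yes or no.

Yes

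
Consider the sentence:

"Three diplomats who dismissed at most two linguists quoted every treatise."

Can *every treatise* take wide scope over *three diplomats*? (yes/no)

Yes

The relative clause *who dismissed at most two linguists* modifies *three diplomats*, but *every treatise* is not inside that relative clause — it is an argument of the matrix verb.
No island intervenes, so both surface and inverse scope are derivable.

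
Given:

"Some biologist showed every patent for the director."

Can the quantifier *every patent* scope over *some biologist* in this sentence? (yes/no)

Yes

Both DPs are arguments of the same predicate; there is no clause or island boundary between them.
Ordinary QR to a clause-peripheral position gives the wide-scope LF for the lower DP.
The sentence is scopally ambiguous between *some biologist* > *every patent* and *every patent* > *some biologist*.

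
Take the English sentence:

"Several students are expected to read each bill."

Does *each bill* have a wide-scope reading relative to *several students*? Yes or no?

Raising constructions are monoclausal for scope purposes; *each bill* is not separated from *several students* by any island.
Clause-internal QR can adjoin the lower DP above the subject, yielding the inverse reading.
The sentence is scopally ambiguous between *several students* > *each bill* and *each bill* > *several students*.

Yes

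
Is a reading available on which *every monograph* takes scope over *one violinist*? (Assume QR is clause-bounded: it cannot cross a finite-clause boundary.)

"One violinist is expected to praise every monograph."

Yes

The matrix predicate is a raising verb, whose infinitival complement is not a scope island — *every monograph* can QR into the matrix clause.
Ordinary QR to a clause-peripheral position gives the wide-scope LF for the lower DP.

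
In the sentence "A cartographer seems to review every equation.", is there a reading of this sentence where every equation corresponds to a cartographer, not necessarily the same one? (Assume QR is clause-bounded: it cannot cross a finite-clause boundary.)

Yes

This is the *every equation* > *a cartographer* reading.
*every equation* is the object of the infinitival complement of a raising predicate; raising infinitives are transparent for QR, so the two DPs are in effect clausemates.
With no island boundary between them, the object can take inverse scope over the subject via ordinary QR within the clause.
Both orderings are possible: *a cartographer* > *every equation* and *every equation* > *a cartographer*.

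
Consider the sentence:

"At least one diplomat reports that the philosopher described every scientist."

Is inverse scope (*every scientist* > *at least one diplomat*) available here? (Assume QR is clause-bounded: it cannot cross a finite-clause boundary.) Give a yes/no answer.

No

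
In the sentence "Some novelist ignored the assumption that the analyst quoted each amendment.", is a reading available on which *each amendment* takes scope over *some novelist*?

No

The target quantifier *each amendment* is part of the complex NP *the assumption that the analyst quoted each amendment*.
The Complex NP Constraint bars QR out of the complement clause of a noun.
*each amendment* is confined to the island and cannot take scope over *some novelist*.
(Only the surface reading survives: one fixed novelist with respect to all the relevant amendments.)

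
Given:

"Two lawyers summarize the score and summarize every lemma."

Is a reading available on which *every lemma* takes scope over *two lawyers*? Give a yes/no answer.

No

*every lemma* occurs within one conjunct of the coordinate structure (*summarize every lemma*).
Asymmetric QR out of one conjunct violates the Coordinate Structure Constraint.
So *every lemma* cannot raise high enough to outscope *two lawyers*; only the surface ordering *two lawyers* > *every lemma* is available.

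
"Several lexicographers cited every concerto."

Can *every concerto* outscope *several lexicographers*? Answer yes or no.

Yes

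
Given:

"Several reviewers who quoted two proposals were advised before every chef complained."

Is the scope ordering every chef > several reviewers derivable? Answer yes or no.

No

*every chef* sits inside the adjunct clause *before every chef complained*.
Adjuncts are opaque for quantifier raising; a quantifier in an adjunct stays inside it.
So the wide-scope reading for *every chef* is blocked.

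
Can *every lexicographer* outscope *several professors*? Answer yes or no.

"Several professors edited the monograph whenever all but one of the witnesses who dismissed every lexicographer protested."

No

*every lexicographer* sits inside the relative clause *who dismissed every lexicographer*, which is itself inside the adjunct *whenever all but one of the witnesses who dismissed every lexicographer protested*.
Nested islands: the RC island is itself inside an adjunct island, so wide scope is doubly excluded.
*every lexicographer* > *several professors* would require crossing that boundary, which is illicit.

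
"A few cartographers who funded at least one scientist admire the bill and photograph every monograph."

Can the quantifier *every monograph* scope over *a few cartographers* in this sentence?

No

*every monograph* is embedded in one conjunct of the coordinate structure (*photograph every monograph*).
A quantifier cannot raise out of one conjunct of a coordination across the whole coordinate structure — the CSC applies to QR.
So the wide-scope reading for *every monograph* is blocked.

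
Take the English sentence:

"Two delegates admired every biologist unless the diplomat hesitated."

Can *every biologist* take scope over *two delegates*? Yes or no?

Yes

Neither queried DP is inside the adjunct, so the adjunct-island constraint does not apply.
No island intervenes, so both surface and inverse scope are derivable.
Both orderings are possible: *two delegates* > *every biologist* and *every biologist* > *two delegates*.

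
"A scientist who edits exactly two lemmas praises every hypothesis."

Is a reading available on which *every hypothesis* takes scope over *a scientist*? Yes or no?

Yes

*every hypothesis* is a matrix argument; only *a scientist* is modified by the relative clause *who edits exactly two lemmas*, so the RC island is irrelevant to the target quantifier.
Nothing blocks QR of the lower DP to a position above the higher one, so inverse scope is available.
The sentence is scopally ambiguous between *a scientist* > *every hypothesis* and *every hypothesis* > *a scientist*.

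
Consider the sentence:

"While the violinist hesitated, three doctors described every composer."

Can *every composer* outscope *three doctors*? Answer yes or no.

Yes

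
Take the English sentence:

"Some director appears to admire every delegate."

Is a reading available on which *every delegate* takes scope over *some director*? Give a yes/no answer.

Yes

The matrix predicate is a raising verb, whose infinitival complement is not a scope island — *every delegate* can QR into the matrix clause.
Ordinary QR to a clause-peripheral position gives the wide-scope LF for the lower DP.
The sentence is scopally ambiguous between *some director* > *every delegate* and *every delegate* > *some director*.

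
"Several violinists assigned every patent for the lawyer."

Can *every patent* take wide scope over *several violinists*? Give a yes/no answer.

Yes

*several violinists* and *every patent* are co-arguments of the matrix verb, with nothing but a clause-internal boundary between them.
Nothing blocks QR of the lower DP to a position above the higher one, so inverse scope is available.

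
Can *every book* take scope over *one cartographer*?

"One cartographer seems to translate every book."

Yes

The matrix predicate is a raising verb, whose infinitival complement is not a scope island — *every book* can QR into the matrix clause.
Nothing blocks QR of the lower DP to a position above the higher one, so inverse scope is available.
So *every book* > *one cartographer* is among the available readings.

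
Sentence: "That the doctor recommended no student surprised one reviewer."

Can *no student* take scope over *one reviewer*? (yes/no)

The target quantifier *no student* is part of the sentential subject *that the doctor recommended no student*.
Clausal subjects are scope islands; QR from inside the subject into the matrix is barred.
So *no student* cannot raise to a position above *one reviewer*.

No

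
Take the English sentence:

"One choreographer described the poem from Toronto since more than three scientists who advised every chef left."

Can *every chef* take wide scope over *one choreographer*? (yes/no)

No

*every chef* sits inside the relative clause *who advised every chef*, which is itself inside the adjunct *since more than three scientists who advised every chef left*.
Two island boundaries intervene — the relative clause and the adjunct. Either alone would block QR.
So *every chef* cannot raise to a position above *one choreographer*.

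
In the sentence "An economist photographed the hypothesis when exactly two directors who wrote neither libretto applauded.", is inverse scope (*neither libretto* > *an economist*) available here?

No

*neither libretto* is embedded in the relative clause *who wrote neither libretto*, which is itself inside the adjunct *when exactly two directors who wrote neither libretto applauded*.
The quantifier would have to escape first the RC and then the adjunct — two independent island violations.
*neither libretto* is confined to the island and cannot take scope over *an economist*.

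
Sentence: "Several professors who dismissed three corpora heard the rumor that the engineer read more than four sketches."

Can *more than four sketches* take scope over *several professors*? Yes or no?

No

Structurally, *more than four sketches* is inside the complex NP *the rumor that the engineer read more than four sketches*.
The Complex NP Constraint bars QR out of the complement clause of a noun.
The inverse ordering *more than four sketches* > *several professors* is therefore underivable.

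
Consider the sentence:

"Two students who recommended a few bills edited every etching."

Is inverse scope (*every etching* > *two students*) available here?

*every etching* sits in the matrix clause, not in the relative clause on *two students*.
QR within a single clause is free, so the lower quantifier may take scope over the higher one.

Yes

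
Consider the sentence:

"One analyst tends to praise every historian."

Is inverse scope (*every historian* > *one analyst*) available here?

Infinitival complements of raising predicates do not block QR; *every historian* and *one analyst* are effectively clausemates.
No island intervenes, so both surface and inverse scope are derivable.

Yes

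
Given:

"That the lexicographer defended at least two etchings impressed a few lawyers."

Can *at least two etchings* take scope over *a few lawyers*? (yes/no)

The DP *at least two etchings* is contained in the sentential subject *that the lexicographer defended at least two etchings*.
Clausal subjects are scope islands; QR from inside the subject into the matrix is barred.
There is no licit LF on which *at least two etchings* c-commands *a few lawyers*.

No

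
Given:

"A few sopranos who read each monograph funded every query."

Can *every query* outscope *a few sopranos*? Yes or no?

The RC *who read each monograph* is an island, but *every query* is not inside it — it is the matrix object, a clausemate of *a few sopranos*.
Nothing blocks QR of the lower DP to a position above the higher one, so inverse scope is available.
The sentence is scopally ambiguous between *a few sopranos* > *every query* and *every query* > *a few sopranos*.

Yes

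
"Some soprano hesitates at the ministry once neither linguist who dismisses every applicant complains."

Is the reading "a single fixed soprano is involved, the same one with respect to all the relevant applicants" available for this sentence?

That reading corresponds to *some soprano* > *every applicant*.
Nothing needs to raise for *some soprano* > *every applicant*, so no island constraint is at stake.

Yes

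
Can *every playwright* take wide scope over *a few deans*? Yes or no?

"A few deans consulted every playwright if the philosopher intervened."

Yes

*every playwright* is a matrix argument; the adjunct is an island but the target quantifier is outside it.
Nothing blocks QR of the lower DP to a position above the higher one, so inverse scope is available.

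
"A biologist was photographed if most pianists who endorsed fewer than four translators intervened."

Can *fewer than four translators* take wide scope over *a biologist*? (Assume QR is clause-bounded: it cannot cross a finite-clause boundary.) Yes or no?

No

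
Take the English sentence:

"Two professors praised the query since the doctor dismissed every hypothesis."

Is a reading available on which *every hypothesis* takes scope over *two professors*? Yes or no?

No

The DP *every hypothesis* is contained in the adjunct clause *since the doctor dismissed every hypothesis*.
Since the clause is an adjunct (not a complement), the Adjunct Condition blocks QR across its edge.
The inverse ordering *every hypothesis* > *two professors* is therefore underivable.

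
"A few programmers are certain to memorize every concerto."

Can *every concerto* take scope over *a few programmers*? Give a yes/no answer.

Yes

Infinitival complements of raising predicates do not block QR; *every concerto* and *a few programmers* are effectively clausemates.
With no island boundary between them, the object can take inverse scope over the subject via ordinary QR within the clause.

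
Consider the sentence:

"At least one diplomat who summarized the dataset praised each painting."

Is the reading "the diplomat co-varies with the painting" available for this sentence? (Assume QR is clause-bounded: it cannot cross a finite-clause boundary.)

This is the *each painting* > *at least one diplomat* reading.
The RC *who summarized the dataset* is an island, but *each painting* is not inside it — it is the matrix object, a clausemate of *at least one diplomat*.
No island intervenes, so both surface and inverse scope are derivable.
So *each painting* > *at least one diplomat* is among the available readings.

Yes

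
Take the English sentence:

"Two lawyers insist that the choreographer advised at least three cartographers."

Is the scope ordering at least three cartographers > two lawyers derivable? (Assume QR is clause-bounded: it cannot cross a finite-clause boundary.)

No

The DP *at least three cartographers* is contained in the finite complement clause *that the choreographer advised at least three cartographers*.
Finite CP is the ceiling for QR here, by assumption.
So *at least three cartographers* cannot raise to a position above *two lawyers*.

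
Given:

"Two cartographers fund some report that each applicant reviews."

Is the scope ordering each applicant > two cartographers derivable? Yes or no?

No

Structurally, *each applicant* is inside the relative clause *that each applicant reviews* modifying *some report*.
The relative clause forms an island for QR, so the quantifier is confined to the head noun's restrictor.
So *each applicant* cannot raise to a position above *two cartographers*.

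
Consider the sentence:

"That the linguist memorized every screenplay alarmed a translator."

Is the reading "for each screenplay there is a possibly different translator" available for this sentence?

No

The paraphrase describes the scope ordering *every screenplay* > *a translator*.
Structurally, *every screenplay* is inside the sentential subject *that the linguist memorized every screenplay*.
The subject-island constraint blocks QR out of a clausal subject.
*every screenplay* is confined to the island and cannot take scope over *a translator*.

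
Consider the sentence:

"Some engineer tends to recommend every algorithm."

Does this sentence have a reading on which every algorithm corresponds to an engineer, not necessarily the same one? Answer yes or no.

Yes

This is the *every algorithm* > *some engineer* reading.
*every algorithm* is the object of the infinitival complement of a raising predicate; raising infinitives are transparent for QR, so the two DPs are in effect clausemates.
QR within a single clause is free, so the lower quantifier may take scope over the higher one.
Both orderings are possible: *some engineer* > *every algorithm* and *every algorithm* > *some engineer*.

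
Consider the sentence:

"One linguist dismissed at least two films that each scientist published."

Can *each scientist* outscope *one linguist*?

No

*each scientist* sits inside the relative clause *that each scientist published* modifying *at least two films*.
QR out of a relative clause is ruled out by the relative-clause island constraint.
So *each scientist* cannot raise high enough to outscope *one linguist*; only the surface ordering *one linguist* > *each scientist* is available.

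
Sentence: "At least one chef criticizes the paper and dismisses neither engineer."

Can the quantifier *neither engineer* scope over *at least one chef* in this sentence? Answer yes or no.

The target quantifier *neither engineer* is part of one conjunct of the coordinate structure (*dismisses neither engineer*).
The Coordinate Structure Constraint blocks movement (including QR) out of a single conjunct.
*neither engineer* is confined to the island and cannot take scope over *at least one chef*.

No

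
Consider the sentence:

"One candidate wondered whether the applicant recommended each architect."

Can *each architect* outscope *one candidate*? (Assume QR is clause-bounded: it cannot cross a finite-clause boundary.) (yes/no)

Structurally, *each architect* is inside the embedded question *whether the applicant recommended each architect*.
The wh-island constraint blocks QR out of an embedded interrogative.
There is no licit LF on which *each architect* c-commands *one candidate*.

No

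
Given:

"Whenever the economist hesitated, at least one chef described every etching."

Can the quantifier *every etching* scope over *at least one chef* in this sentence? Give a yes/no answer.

Yes

Although there is an adjunct clause, *every etching* is in the main clause, not inside the adjunct.
Clause-internal QR can adjoin the lower DP above the subject, yielding the inverse reading.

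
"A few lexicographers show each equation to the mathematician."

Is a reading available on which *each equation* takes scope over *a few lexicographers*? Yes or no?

*each equation* is the matrix object and *a few lexicographers* the matrix subject; the two are clausemates.
Clause-internal QR can adjoin the lower DP above the subject, yielding the inverse reading.
Both orderings are possible: *a few lexicographers* > *each equation* and *each equation* > *a few lexicographers*.

Yes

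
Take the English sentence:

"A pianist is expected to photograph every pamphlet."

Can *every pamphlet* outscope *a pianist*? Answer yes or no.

Infinitival complements of raising predicates do not block QR; *every pamphlet* and *a pianist* are effectively clausemates.
Clause-internal QR can adjoin the lower DP above the subject, yielding the inverse reading.

Yes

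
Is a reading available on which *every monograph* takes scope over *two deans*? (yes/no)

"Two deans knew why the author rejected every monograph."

No

The DP *every monograph* is contained in the embedded question *why the author rejected every monograph*.
Embedded wh-clauses are opaque for QR, so the quantifier stays inside the question.
The inverse ordering *every monograph* > *two deans* is therefore underivable.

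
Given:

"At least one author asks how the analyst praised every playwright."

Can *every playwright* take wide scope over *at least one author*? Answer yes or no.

The target quantifier *every playwright* is part of the embedded question *how the analyst praised every playwright*.
QR across an interrogative CP boundary is ruled out as a wh-island violation.
So *every playwright* cannot raise high enough to outscope *at least one author*; only the surface ordering *at least one author* > *every playwright* is available.
(Only the surface reading survives: one fixed author with respect to all the relevant playwrights.)

No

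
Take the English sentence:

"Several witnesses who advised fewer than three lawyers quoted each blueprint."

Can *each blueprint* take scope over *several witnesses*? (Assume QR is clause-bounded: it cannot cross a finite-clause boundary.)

Although the sentence contains a relative clause (*who advised fewer than three lawyers*), *each blueprint* is outside it, in the matrix VP.
Since no island is crossed, the inverse ordering is licensed alongside surface scope.
The sentence is scopally ambiguous between *several witnesses* > *each blueprint* and *each blueprint* > *several witnesses*.

Yes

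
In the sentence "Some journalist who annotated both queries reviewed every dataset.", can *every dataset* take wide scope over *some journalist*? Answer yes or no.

The relative clause *who annotated both queries* modifies *some journalist*, but *every dataset* is not inside that relative clause — it is an argument of the matrix verb.
QR within a single clause is free, so the lower quantifier may take scope over the higher one.
So *every dataset* > *some journalist* is among the available readings.

Yes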